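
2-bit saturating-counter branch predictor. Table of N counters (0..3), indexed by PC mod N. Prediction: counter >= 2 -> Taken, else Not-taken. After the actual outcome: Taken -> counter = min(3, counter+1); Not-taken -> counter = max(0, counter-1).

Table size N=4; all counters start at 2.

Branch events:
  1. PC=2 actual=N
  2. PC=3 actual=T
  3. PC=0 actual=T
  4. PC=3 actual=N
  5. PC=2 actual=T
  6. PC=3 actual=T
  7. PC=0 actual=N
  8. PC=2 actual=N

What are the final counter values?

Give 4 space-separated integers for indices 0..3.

Ev 1: PC=2 idx=2 pred=T actual=N -> ctr[2]=1
Ev 2: PC=3 idx=3 pred=T actual=T -> ctr[3]=3
Ev 3: PC=0 idx=0 pred=T actual=T -> ctr[0]=3
Ev 4: PC=3 idx=3 pred=T actual=N -> ctr[3]=2
Ev 5: PC=2 idx=2 pred=N actual=T -> ctr[2]=2
Ev 6: PC=3 idx=3 pred=T actual=T -> ctr[3]=3
Ev 7: PC=0 idx=0 pred=T actual=N -> ctr[0]=2
Ev 8: PC=2 idx=2 pred=T actual=N -> ctr[2]=1

Answer: 2 2 1 3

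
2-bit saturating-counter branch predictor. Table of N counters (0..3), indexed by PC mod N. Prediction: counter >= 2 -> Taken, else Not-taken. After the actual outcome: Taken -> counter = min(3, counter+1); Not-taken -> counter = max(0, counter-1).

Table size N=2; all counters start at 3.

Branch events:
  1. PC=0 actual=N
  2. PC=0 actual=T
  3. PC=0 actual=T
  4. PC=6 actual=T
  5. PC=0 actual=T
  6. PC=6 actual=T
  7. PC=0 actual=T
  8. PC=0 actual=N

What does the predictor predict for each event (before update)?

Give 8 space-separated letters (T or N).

Ev 1: PC=0 idx=0 pred=T actual=N -> ctr[0]=2
Ev 2: PC=0 idx=0 pred=T actual=T -> ctr[0]=3
Ev 3: PC=0 idx=0 pred=T actual=T -> ctr[0]=3
Ev 4: PC=6 idx=0 pred=T actual=T -> ctr[0]=3
Ev 5: PC=0 idx=0 pred=T actual=T -> ctr[0]=3
Ev 6: PC=6 idx=0 pred=T actual=T -> ctr[0]=3
Ev 7: PC=0 idx=0 pred=T actual=T -> ctr[0]=3
Ev 8: PC=0 idx=0 pred=T actual=N -> ctr[0]=2

Answer: T T T T T T T T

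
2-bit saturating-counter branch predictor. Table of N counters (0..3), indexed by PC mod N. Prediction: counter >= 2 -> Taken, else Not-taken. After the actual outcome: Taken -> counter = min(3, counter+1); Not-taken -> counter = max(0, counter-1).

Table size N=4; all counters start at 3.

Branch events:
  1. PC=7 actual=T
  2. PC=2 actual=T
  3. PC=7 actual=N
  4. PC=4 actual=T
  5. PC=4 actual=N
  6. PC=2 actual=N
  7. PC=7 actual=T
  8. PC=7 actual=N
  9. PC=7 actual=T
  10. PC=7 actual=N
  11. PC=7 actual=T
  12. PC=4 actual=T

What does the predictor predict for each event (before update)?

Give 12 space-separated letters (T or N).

Answer: T T T T T T T T T T T T

Derivation:
Ev 1: PC=7 idx=3 pred=T actual=T -> ctr[3]=3
Ev 2: PC=2 idx=2 pred=T actual=T -> ctr[2]=3
Ev 3: PC=7 idx=3 pred=T actual=N -> ctr[3]=2
Ev 4: PC=4 idx=0 pred=T actual=T -> ctr[0]=3
Ev 5: PC=4 idx=0 pred=T actual=N -> ctr[0]=2
Ev 6: PC=2 idx=2 pred=T actual=N -> ctr[2]=2
Ev 7: PC=7 idx=3 pred=T actual=T -> ctr[3]=3
Ev 8: PC=7 idx=3 pred=T actual=N -> ctr[3]=2
Ev 9: PC=7 idx=3 pred=T actual=T -> ctr[3]=3
Ev 10: PC=7 idx=3 pred=T actual=N -> ctr[3]=2
Ev 11: PC=7 idx=3 pred=T actual=T -> ctr[3]=3
Ev 12: PC=4 idx=0 pred=T actual=T -> ctr[0]=3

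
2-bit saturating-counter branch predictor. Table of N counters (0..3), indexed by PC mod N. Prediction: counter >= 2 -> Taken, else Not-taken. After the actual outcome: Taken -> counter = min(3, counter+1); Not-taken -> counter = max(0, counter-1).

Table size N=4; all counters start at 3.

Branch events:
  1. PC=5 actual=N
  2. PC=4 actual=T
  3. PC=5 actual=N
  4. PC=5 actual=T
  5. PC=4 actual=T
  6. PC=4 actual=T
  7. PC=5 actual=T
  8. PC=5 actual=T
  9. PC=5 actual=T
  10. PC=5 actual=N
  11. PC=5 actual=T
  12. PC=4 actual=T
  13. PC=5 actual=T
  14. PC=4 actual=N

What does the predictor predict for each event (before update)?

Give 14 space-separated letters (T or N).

Ev 1: PC=5 idx=1 pred=T actual=N -> ctr[1]=2
Ev 2: PC=4 idx=0 pred=T actual=T -> ctr[0]=3
Ev 3: PC=5 idx=1 pred=T actual=N -> ctr[1]=1
Ev 4: PC=5 idx=1 pred=N actual=T -> ctr[1]=2
Ev 5: PC=4 idx=0 pred=T actual=T -> ctr[0]=3
Ev 6: PC=4 idx=0 pred=T actual=T -> ctr[0]=3
Ev 7: PC=5 idx=1 pred=T actual=T -> ctr[1]=3
Ev 8: PC=5 idx=1 pred=T actual=T -> ctr[1]=3
Ev 9: PC=5 idx=1 pred=T actual=T -> ctr[1]=3
Ev 10: PC=5 idx=1 pred=T actual=N -> ctr[1]=2
Ev 11: PC=5 idx=1 pred=T actual=T -> ctr[1]=3
Ev 12: PC=4 idx=0 pred=T actual=T -> ctr[0]=3
Ev 13: PC=5 idx=1 pred=T actual=T -> ctr[1]=3
Ev 14: PC=4 idx=0 pred=T actual=N -> ctr[0]=2

Answer: T T T N T T T T T T T T T T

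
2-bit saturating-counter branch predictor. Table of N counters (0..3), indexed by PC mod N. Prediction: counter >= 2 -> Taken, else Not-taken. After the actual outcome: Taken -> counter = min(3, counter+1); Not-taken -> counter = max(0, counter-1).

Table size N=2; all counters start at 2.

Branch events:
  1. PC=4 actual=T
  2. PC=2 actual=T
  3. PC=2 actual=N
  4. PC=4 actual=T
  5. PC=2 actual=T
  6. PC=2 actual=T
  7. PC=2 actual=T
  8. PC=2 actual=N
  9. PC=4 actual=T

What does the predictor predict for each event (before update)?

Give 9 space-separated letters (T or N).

Answer: T T T T T T T T T

Derivation:
Ev 1: PC=4 idx=0 pred=T actual=T -> ctr[0]=3
Ev 2: PC=2 idx=0 pred=T actual=T -> ctr[0]=3
Ev 3: PC=2 idx=0 pred=T actual=N -> ctr[0]=2
Ev 4: PC=4 idx=0 pred=T actual=T -> ctr[0]=3
Ev 5: PC=2 idx=0 pred=T actual=T -> ctr[0]=3
Ev 6: PC=2 idx=0 pred=T actual=T -> ctr[0]=3
Ev 7: PC=2 idx=0 pred=T actual=T -> ctr[0]=3
Ev 8: PC=2 idx=0 pred=T actual=N -> ctr[0]=2
Ev 9: PC=4 idx=0 pred=T actual=T -> ctr[0]=3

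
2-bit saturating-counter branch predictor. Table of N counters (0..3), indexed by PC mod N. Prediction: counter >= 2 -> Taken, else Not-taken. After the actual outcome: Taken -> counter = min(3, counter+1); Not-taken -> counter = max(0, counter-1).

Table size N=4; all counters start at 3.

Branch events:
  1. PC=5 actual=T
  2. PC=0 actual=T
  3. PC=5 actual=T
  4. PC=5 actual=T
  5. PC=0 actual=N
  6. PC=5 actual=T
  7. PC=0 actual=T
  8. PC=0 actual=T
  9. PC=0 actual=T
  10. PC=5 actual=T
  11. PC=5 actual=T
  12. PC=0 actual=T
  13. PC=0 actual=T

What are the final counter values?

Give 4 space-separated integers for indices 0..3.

Answer: 3 3 3 3

Derivation:
Ev 1: PC=5 idx=1 pred=T actual=T -> ctr[1]=3
Ev 2: PC=0 idx=0 pred=T actual=T -> ctr[0]=3
Ev 3: PC=5 idx=1 pred=T actual=T -> ctr[1]=3
Ev 4: PC=5 idx=1 pred=T actual=T -> ctr[1]=3
Ev 5: PC=0 idx=0 pred=T actual=N -> ctr[0]=2
Ev 6: PC=5 idx=1 pred=T actual=T -> ctr[1]=3
Ev 7: PC=0 idx=0 pred=T actual=T -> ctr[0]=3
Ev 8: PC=0 idx=0 pred=T actual=T -> ctr[0]=3
Ev 9: PC=0 idx=0 pred=T actual=T -> ctr[0]=3
Ev 10: PC=5 idx=1 pred=T actual=T -> ctr[1]=3
Ev 11: PC=5 idx=1 pred=T actual=T -> ctr[1]=3
Ev 12: PC=0 idx=0 pred=T actual=T -> ctr[0]=3
Ev 13: PC=0 idx=0 pred=T actual=T -> ctr[0]=3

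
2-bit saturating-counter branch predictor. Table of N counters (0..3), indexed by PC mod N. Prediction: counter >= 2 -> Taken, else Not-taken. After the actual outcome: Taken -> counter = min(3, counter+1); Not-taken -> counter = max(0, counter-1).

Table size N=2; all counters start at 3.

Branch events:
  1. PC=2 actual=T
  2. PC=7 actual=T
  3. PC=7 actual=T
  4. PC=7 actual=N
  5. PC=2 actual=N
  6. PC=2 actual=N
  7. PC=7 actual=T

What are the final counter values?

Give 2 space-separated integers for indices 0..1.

Ev 1: PC=2 idx=0 pred=T actual=T -> ctr[0]=3
Ev 2: PC=7 idx=1 pred=T actual=T -> ctr[1]=3
Ev 3: PC=7 idx=1 pred=T actual=T -> ctr[1]=3
Ev 4: PC=7 idx=1 pred=T actual=N -> ctr[1]=2
Ev 5: PC=2 idx=0 pred=T actual=N -> ctr[0]=2
Ev 6: PC=2 idx=0 pred=T actual=N -> ctr[0]=1
Ev 7: PC=7 idx=1 pred=T actual=T -> ctr[1]=3

Answer: 1 3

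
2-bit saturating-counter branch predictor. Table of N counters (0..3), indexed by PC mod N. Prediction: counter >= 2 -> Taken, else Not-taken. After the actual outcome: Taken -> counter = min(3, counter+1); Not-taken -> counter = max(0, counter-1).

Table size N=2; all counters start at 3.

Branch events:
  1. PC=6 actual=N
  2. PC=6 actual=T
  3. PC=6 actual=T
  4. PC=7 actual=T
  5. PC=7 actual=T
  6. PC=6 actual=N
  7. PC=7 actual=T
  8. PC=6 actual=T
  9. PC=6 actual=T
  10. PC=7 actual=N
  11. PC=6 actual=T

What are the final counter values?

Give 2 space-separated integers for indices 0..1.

Ev 1: PC=6 idx=0 pred=T actual=N -> ctr[0]=2
Ev 2: PC=6 idx=0 pred=T actual=T -> ctr[0]=3
Ev 3: PC=6 idx=0 pred=T actual=T -> ctr[0]=3
Ev 4: PC=7 idx=1 pred=T actual=T -> ctr[1]=3
Ev 5: PC=7 idx=1 pred=T actual=T -> ctr[1]=3
Ev 6: PC=6 idx=0 pred=T actual=N -> ctr[0]=2
Ev 7: PC=7 idx=1 pred=T actual=T -> ctr[1]=3
Ev 8: PC=6 idx=0 pred=T actual=T -> ctr[0]=3
Ev 9: PC=6 idx=0 pred=T actual=T -> ctr[0]=3
Ev 10: PC=7 idx=1 pred=T actual=N -> ctr[1]=2
Ev 11: PC=6 idx=0 pred=T actual=T -> ctr[0]=3

Answer: 3 2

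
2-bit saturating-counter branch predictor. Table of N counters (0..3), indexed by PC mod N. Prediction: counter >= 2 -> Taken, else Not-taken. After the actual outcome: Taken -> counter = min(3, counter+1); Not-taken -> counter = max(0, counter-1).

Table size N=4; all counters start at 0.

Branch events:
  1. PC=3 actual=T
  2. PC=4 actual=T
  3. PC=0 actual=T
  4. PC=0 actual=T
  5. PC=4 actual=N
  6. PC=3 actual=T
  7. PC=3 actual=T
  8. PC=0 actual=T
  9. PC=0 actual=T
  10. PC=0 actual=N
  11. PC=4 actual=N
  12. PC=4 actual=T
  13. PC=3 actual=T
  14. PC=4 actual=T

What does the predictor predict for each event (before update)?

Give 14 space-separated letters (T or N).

Ev 1: PC=3 idx=3 pred=N actual=T -> ctr[3]=1
Ev 2: PC=4 idx=0 pred=N actual=T -> ctr[0]=1
Ev 3: PC=0 idx=0 pred=N actual=T -> ctr[0]=2
Ev 4: PC=0 idx=0 pred=T actual=T -> ctr[0]=3
Ev 5: PC=4 idx=0 pred=T actual=N -> ctr[0]=2
Ev 6: PC=3 idx=3 pred=N actual=T -> ctr[3]=2
Ev 7: PC=3 idx=3 pred=T actual=T -> ctr[3]=3
Ev 8: PC=0 idx=0 pred=T actual=T -> ctr[0]=3
Ev 9: PC=0 idx=0 pred=T actual=T -> ctr[0]=3
Ev 10: PC=0 idx=0 pred=T actual=N -> ctr[0]=2
Ev 11: PC=4 idx=0 pred=T actual=N -> ctr[0]=1
Ev 12: PC=4 idx=0 pred=N actual=T -> ctr[0]=2
Ev 13: PC=3 idx=3 pred=T actual=T -> ctr[3]=3
Ev 14: PC=4 idx=0 pred=T actual=T -> ctr[0]=3

Answer: N N N T T N T T T T T N T T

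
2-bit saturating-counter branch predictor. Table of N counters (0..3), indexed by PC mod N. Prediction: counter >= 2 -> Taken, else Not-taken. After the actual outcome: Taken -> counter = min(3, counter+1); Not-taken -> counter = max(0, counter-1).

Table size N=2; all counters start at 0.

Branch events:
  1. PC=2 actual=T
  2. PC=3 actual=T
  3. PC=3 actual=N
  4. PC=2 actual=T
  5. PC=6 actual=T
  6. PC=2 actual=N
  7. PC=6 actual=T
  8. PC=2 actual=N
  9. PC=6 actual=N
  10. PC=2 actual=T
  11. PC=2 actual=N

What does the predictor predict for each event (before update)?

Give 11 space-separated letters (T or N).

Answer: N N N N T T T T T N T

Derivation:
Ev 1: PC=2 idx=0 pred=N actual=T -> ctr[0]=1
Ev 2: PC=3 idx=1 pred=N actual=T -> ctr[1]=1
Ev 3: PC=3 idx=1 pred=N actual=N -> ctr[1]=0
Ev 4: PC=2 idx=0 pred=N actual=T -> ctr[0]=2
Ev 5: PC=6 idx=0 pred=T actual=T -> ctr[0]=3
Ev 6: PC=2 idx=0 pred=T actual=N -> ctr[0]=2
Ev 7: PC=6 idx=0 pred=T actual=T -> ctr[0]=3
Ev 8: PC=2 idx=0 pred=T actual=N -> ctr[0]=2
Ev 9: PC=6 idx=0 pred=T actual=N -> ctr[0]=1
Ev 10: PC=2 idx=0 pred=N actual=T -> ctr[0]=2
Ev 11: PC=2 idx=0 pred=T actual=N -> ctr[0]=1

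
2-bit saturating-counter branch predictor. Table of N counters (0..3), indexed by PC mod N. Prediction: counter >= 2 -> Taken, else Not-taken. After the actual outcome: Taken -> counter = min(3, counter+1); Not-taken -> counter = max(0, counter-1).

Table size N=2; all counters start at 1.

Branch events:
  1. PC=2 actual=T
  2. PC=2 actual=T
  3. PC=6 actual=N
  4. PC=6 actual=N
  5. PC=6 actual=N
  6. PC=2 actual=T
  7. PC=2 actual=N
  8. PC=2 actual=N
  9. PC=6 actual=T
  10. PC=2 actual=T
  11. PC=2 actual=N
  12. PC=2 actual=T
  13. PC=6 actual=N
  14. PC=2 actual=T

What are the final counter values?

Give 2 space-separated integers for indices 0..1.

Ev 1: PC=2 idx=0 pred=N actual=T -> ctr[0]=2
Ev 2: PC=2 idx=0 pred=T actual=T -> ctr[0]=3
Ev 3: PC=6 idx=0 pred=T actual=N -> ctr[0]=2
Ev 4: PC=6 idx=0 pred=T actual=N -> ctr[0]=1
Ev 5: PC=6 idx=0 pred=N actual=N -> ctr[0]=0
Ev 6: PC=2 idx=0 pred=N actual=T -> ctr[0]=1
Ev 7: PC=2 idx=0 pred=N actual=N -> ctr[0]=0
Ev 8: PC=2 idx=0 pred=N actual=N -> ctr[0]=0
Ev 9: PC=6 idx=0 pred=N actual=T -> ctr[0]=1
Ev 10: PC=2 idx=0 pred=N actual=T -> ctr[0]=2
Ev 11: PC=2 idx=0 pred=T actual=N -> ctr[0]=1
Ev 12: PC=2 idx=0 pred=N actual=T -> ctr[0]=2
Ev 13: PC=6 idx=0 pred=T actual=N -> ctr[0]=1
Ev 14: PC=2 idx=0 pred=N actual=T -> ctr[0]=2

Answer: 2 1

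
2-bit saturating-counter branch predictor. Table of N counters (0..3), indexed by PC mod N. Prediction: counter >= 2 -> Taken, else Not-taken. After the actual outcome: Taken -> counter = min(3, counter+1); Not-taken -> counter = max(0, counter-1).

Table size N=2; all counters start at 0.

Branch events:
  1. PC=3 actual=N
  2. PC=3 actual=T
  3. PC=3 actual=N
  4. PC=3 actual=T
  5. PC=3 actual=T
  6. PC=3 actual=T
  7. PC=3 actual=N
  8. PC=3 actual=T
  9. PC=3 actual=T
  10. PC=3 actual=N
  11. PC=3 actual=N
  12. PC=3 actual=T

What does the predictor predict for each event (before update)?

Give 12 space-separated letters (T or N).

Ev 1: PC=3 idx=1 pred=N actual=N -> ctr[1]=0
Ev 2: PC=3 idx=1 pred=N actual=T -> ctr[1]=1
Ev 3: PC=3 idx=1 pred=N actual=N -> ctr[1]=0
Ev 4: PC=3 idx=1 pred=N actual=T -> ctr[1]=1
Ev 5: PC=3 idx=1 pred=N actual=T -> ctr[1]=2
Ev 6: PC=3 idx=1 pred=T actual=T -> ctr[1]=3
Ev 7: PC=3 idx=1 pred=T actual=N -> ctr[1]=2
Ev 8: PC=3 idx=1 pred=T actual=T -> ctr[1]=3
Ev 9: PC=3 idx=1 pred=T actual=T -> ctr[1]=3
Ev 10: PC=3 idx=1 pred=T actual=N -> ctr[1]=2
Ev 11: PC=3 idx=1 pred=T actual=N -> ctr[1]=1
Ev 12: PC=3 idx=1 pred=N actual=T -> ctr[1]=2

Answer: N N N N N T T T T T T N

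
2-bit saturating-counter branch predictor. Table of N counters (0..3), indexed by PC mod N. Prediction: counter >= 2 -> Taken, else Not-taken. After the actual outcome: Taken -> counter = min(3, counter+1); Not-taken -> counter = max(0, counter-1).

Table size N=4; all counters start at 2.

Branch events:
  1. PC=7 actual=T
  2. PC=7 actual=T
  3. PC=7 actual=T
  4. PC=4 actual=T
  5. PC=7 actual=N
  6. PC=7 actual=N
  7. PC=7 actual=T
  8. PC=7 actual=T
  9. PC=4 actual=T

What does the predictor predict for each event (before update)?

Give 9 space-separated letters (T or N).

Ev 1: PC=7 idx=3 pred=T actual=T -> ctr[3]=3
Ev 2: PC=7 idx=3 pred=T actual=T -> ctr[3]=3
Ev 3: PC=7 idx=3 pred=T actual=T -> ctr[3]=3
Ev 4: PC=4 idx=0 pred=T actual=T -> ctr[0]=3
Ev 5: PC=7 idx=3 pred=T actual=N -> ctr[3]=2
Ev 6: PC=7 idx=3 pred=T actual=N -> ctr[3]=1
Ev 7: PC=7 idx=3 pred=N actual=T -> ctr[3]=2
Ev 8: PC=7 idx=3 pred=T actual=T -> ctr[3]=3
Ev 9: PC=4 idx=0 pred=T actual=T -> ctr[0]=3

Answer: T T T T T T N T T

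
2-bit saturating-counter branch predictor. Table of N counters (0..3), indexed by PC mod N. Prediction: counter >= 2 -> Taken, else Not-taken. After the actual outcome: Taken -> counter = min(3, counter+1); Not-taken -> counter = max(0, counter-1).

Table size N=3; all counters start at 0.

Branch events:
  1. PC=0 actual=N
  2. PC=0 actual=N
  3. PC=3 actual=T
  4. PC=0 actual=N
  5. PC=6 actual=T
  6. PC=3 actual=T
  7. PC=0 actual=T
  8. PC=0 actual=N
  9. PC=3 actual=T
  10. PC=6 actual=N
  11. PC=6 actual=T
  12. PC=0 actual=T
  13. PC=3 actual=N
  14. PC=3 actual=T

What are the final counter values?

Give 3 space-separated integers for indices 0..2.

Answer: 3 0 0

Derivation:
Ev 1: PC=0 idx=0 pred=N actual=N -> ctr[0]=0
Ev 2: PC=0 idx=0 pred=N actual=N -> ctr[0]=0
Ev 3: PC=3 idx=0 pred=N actual=T -> ctr[0]=1
Ev 4: PC=0 idx=0 pred=N actual=N -> ctr[0]=0
Ev 5: PC=6 idx=0 pred=N actual=T -> ctr[0]=1
Ev 6: PC=3 idx=0 pred=N actual=T -> ctr[0]=2
Ev 7: PC=0 idx=0 pred=T actual=T -> ctr[0]=3
Ev 8: PC=0 idx=0 pred=T actual=N -> ctr[0]=2
Ev 9: PC=3 idx=0 pred=T actual=T -> ctr[0]=3
Ev 10: PC=6 idx=0 pred=T actual=N -> ctr[0]=2
Ev 11: PC=6 idx=0 pred=T actual=T -> ctr[0]=3
Ev 12: PC=0 idx=0 pred=T actual=T -> ctr[0]=3
Ev 13: PC=3 idx=0 pred=T actual=N -> ctr[0]=2
Ev 14: PC=3 idx=0 pred=T actual=T -> ctr[0]=3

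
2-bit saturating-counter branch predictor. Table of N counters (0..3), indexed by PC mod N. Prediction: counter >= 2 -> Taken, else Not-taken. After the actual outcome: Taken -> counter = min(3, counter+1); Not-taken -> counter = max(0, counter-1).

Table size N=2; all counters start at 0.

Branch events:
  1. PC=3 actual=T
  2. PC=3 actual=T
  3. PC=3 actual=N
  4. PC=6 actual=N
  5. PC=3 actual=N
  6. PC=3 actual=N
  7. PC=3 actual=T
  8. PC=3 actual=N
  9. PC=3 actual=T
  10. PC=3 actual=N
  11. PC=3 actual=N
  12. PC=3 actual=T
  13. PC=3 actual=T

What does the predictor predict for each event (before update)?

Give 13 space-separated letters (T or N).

Answer: N N T N N N N N N N N N N

Derivation:
Ev 1: PC=3 idx=1 pred=N actual=T -> ctr[1]=1
Ev 2: PC=3 idx=1 pred=N actual=T -> ctr[1]=2
Ev 3: PC=3 idx=1 pred=T actual=N -> ctr[1]=1
Ev 4: PC=6 idx=0 pred=N actual=N -> ctr[0]=0
Ev 5: PC=3 idx=1 pred=N actual=N -> ctr[1]=0
Ev 6: PC=3 idx=1 pred=N actual=N -> ctr[1]=0
Ev 7: PC=3 idx=1 pred=N actual=T -> ctr[1]=1
Ev 8: PC=3 idx=1 pred=N actual=N -> ctr[1]=0
Ev 9: PC=3 idx=1 pred=N actual=T -> ctr[1]=1
Ev 10: PC=3 idx=1 pred=N actual=N -> ctr[1]=0
Ev 11: PC=3 idx=1 pred=N actual=N -> ctr[1]=0
Ev 12: PC=3 idx=1 pred=N actual=T -> ctr[1]=1
Ev 13: PC=3 idx=1 pred=N actual=T -> ctr[1]=2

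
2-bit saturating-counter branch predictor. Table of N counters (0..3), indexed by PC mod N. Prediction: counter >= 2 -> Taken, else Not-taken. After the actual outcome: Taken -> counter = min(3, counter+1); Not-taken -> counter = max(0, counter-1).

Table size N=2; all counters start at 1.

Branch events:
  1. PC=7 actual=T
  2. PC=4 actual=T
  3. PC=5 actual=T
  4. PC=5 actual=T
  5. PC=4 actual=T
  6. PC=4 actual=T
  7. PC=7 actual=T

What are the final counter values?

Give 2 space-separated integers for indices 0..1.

Ev 1: PC=7 idx=1 pred=N actual=T -> ctr[1]=2
Ev 2: PC=4 idx=0 pred=N actual=T -> ctr[0]=2
Ev 3: PC=5 idx=1 pred=T actual=T -> ctr[1]=3
Ev 4: PC=5 idx=1 pred=T actual=T -> ctr[1]=3
Ev 5: PC=4 idx=0 pred=T actual=T -> ctr[0]=3
Ev 6: PC=4 idx=0 pred=T actual=T -> ctr[0]=3
Ev 7: PC=7 idx=1 pred=T actual=T -> ctr[1]=3

Answer: 3 3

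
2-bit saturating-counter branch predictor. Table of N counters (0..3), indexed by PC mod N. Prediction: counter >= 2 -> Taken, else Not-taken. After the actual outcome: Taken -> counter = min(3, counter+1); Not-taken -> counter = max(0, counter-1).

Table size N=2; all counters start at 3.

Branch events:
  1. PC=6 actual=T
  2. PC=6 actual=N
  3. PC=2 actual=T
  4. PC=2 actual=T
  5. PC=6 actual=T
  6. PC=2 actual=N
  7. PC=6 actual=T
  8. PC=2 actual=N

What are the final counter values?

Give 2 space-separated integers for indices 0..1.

Ev 1: PC=6 idx=0 pred=T actual=T -> ctr[0]=3
Ev 2: PC=6 idx=0 pred=T actual=N -> ctr[0]=2
Ev 3: PC=2 idx=0 pred=T actual=T -> ctr[0]=3
Ev 4: PC=2 idx=0 pred=T actual=T -> ctr[0]=3
Ev 5: PC=6 idx=0 pred=T actual=T -> ctr[0]=3
Ev 6: PC=2 idx=0 pred=T actual=N -> ctr[0]=2
Ev 7: PC=6 idx=0 pred=T actual=T -> ctr[0]=3
Ev 8: PC=2 idx=0 pred=T actual=N -> ctr[0]=2

Answer: 2 3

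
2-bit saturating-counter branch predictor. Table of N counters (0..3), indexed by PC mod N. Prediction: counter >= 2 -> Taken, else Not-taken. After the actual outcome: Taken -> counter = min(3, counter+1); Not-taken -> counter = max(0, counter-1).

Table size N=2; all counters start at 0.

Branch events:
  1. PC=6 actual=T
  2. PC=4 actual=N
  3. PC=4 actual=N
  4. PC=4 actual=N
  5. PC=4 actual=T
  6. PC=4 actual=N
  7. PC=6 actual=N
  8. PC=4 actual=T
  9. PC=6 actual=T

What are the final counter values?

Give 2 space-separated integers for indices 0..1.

Answer: 2 0

Derivation:
Ev 1: PC=6 idx=0 pred=N actual=T -> ctr[0]=1
Ev 2: PC=4 idx=0 pred=N actual=N -> ctr[0]=0
Ev 3: PC=4 idx=0 pred=N actual=N -> ctr[0]=0
Ev 4: PC=4 idx=0 pred=N actual=N -> ctr[0]=0
Ev 5: PC=4 idx=0 pred=N actual=T -> ctr[0]=1
Ev 6: PC=4 idx=0 pred=N actual=N -> ctr[0]=0
Ev 7: PC=6 idx=0 pred=N actual=N -> ctr[0]=0
Ev 8: PC=4 idx=0 pred=N actual=T -> ctr[0]=1
Ev 9: PC=6 idx=0 pred=N actual=T -> ctr[0]=2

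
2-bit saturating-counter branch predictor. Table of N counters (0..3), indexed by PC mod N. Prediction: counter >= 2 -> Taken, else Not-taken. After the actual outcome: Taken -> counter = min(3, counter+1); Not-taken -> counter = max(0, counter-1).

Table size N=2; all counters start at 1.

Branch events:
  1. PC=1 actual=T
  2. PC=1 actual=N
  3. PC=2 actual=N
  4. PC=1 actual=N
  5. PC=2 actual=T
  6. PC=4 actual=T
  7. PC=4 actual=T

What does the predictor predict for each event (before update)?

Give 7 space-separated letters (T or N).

Ev 1: PC=1 idx=1 pred=N actual=T -> ctr[1]=2
Ev 2: PC=1 idx=1 pred=T actual=N -> ctr[1]=1
Ev 3: PC=2 idx=0 pred=N actual=N -> ctr[0]=0
Ev 4: PC=1 idx=1 pred=N actual=N -> ctr[1]=0
Ev 5: PC=2 idx=0 pred=N actual=T -> ctr[0]=1
Ev 6: PC=4 idx=0 pred=N actual=T -> ctr[0]=2
Ev 7: PC=4 idx=0 pred=T actual=T -> ctr[0]=3

Answer: N T N N N N T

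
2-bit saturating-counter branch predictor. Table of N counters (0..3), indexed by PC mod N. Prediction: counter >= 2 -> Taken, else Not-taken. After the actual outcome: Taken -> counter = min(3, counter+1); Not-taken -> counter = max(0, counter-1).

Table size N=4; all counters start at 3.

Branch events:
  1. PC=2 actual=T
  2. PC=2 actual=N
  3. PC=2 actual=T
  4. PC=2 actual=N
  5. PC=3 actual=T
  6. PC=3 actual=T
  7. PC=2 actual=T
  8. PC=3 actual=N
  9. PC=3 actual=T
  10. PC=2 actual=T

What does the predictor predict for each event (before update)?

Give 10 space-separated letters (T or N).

Ev 1: PC=2 idx=2 pred=T actual=T -> ctr[2]=3
Ev 2: PC=2 idx=2 pred=T actual=N -> ctr[2]=2
Ev 3: PC=2 idx=2 pred=T actual=T -> ctr[2]=3
Ev 4: PC=2 idx=2 pred=T actual=N -> ctr[2]=2
Ev 5: PC=3 idx=3 pred=T actual=T -> ctr[3]=3
Ev 6: PC=3 idx=3 pred=T actual=T -> ctr[3]=3
Ev 7: PC=2 idx=2 pred=T actual=T -> ctr[2]=3
Ev 8: PC=3 idx=3 pred=T actual=N -> ctr[3]=2
Ev 9: PC=3 idx=3 pred=T actual=T -> ctr[3]=3
Ev 10: PC=2 idx=2 pred=T actual=T -> ctr[2]=3

Answer: T T T T T T T T T T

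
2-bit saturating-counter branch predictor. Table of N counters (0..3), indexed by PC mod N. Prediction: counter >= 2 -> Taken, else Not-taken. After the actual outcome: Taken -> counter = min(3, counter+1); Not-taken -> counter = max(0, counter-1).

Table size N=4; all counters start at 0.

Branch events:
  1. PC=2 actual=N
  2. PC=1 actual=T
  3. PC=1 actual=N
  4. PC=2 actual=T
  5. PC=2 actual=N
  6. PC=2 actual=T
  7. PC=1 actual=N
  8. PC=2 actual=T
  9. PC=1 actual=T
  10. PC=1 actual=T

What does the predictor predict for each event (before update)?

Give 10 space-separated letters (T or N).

Answer: N N N N N N N N N N

Derivation:
Ev 1: PC=2 idx=2 pred=N actual=N -> ctr[2]=0
Ev 2: PC=1 idx=1 pred=N actual=T -> ctr[1]=1
Ev 3: PC=1 idx=1 pred=N actual=N -> ctr[1]=0
Ev 4: PC=2 idx=2 pred=N actual=T -> ctr[2]=1
Ev 5: PC=2 idx=2 pred=N actual=N -> ctr[2]=0
Ev 6: PC=2 idx=2 pred=N actual=T -> ctr[2]=1
Ev 7: PC=1 idx=1 pred=N actual=N -> ctr[1]=0
Ev 8: PC=2 idx=2 pred=N actual=T -> ctr[2]=2
Ev 9: PC=1 idx=1 pred=N actual=T -> ctr[1]=1
Ev 10: PC=1 idx=1 pred=N actual=T -> ctr[1]=2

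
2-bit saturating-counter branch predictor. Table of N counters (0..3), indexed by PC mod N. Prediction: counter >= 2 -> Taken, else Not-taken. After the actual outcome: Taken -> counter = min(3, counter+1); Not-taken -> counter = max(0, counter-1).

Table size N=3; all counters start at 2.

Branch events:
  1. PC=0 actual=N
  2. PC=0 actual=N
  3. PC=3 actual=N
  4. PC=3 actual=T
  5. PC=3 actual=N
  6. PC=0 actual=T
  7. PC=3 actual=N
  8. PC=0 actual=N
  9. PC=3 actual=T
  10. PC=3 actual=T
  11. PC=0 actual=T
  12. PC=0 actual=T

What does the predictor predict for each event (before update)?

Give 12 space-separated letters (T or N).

Ev 1: PC=0 idx=0 pred=T actual=N -> ctr[0]=1
Ev 2: PC=0 idx=0 pred=N actual=N -> ctr[0]=0
Ev 3: PC=3 idx=0 pred=N actual=N -> ctr[0]=0
Ev 4: PC=3 idx=0 pred=N actual=T -> ctr[0]=1
Ev 5: PC=3 idx=0 pred=N actual=N -> ctr[0]=0
Ev 6: PC=0 idx=0 pred=N actual=T -> ctr[0]=1
Ev 7: PC=3 idx=0 pred=N actual=N -> ctr[0]=0
Ev 8: PC=0 idx=0 pred=N actual=N -> ctr[0]=0
Ev 9: PC=3 idx=0 pred=N actual=T -> ctr[0]=1
Ev 10: PC=3 idx=0 pred=N actual=T -> ctr[0]=2
Ev 11: PC=0 idx=0 pred=T actual=T -> ctr[0]=3
Ev 12: PC=0 idx=0 pred=T actual=T -> ctr[0]=3

Answer: T N N N N N N N N N T T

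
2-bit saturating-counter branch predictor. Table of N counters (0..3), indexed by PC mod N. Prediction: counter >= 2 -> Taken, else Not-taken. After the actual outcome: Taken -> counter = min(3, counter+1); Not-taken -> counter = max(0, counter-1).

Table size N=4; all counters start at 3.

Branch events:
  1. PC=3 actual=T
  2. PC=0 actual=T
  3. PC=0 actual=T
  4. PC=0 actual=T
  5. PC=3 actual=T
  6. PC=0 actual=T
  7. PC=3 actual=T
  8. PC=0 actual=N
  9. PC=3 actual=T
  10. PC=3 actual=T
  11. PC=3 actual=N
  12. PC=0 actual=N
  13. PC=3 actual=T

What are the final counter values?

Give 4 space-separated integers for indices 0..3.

Ev 1: PC=3 idx=3 pred=T actual=T -> ctr[3]=3
Ev 2: PC=0 idx=0 pred=T actual=T -> ctr[0]=3
Ev 3: PC=0 idx=0 pred=T actual=T -> ctr[0]=3
Ev 4: PC=0 idx=0 pred=T actual=T -> ctr[0]=3
Ev 5: PC=3 idx=3 pred=T actual=T -> ctr[3]=3
Ev 6: PC=0 idx=0 pred=T actual=T -> ctr[0]=3
Ev 7: PC=3 idx=3 pred=T actual=T -> ctr[3]=3
Ev 8: PC=0 idx=0 pred=T actual=N -> ctr[0]=2
Ev 9: PC=3 idx=3 pred=T actual=T -> ctr[3]=3
Ev 10: PC=3 idx=3 pred=T actual=T -> ctr[3]=3
Ev 11: PC=3 idx=3 pred=T actual=N -> ctr[3]=2
Ev 12: PC=0 idx=0 pred=T actual=N -> ctr[0]=1
Ev 13: PC=3 idx=3 pred=T actual=T -> ctr[3]=3

Answer: 1 3 3 3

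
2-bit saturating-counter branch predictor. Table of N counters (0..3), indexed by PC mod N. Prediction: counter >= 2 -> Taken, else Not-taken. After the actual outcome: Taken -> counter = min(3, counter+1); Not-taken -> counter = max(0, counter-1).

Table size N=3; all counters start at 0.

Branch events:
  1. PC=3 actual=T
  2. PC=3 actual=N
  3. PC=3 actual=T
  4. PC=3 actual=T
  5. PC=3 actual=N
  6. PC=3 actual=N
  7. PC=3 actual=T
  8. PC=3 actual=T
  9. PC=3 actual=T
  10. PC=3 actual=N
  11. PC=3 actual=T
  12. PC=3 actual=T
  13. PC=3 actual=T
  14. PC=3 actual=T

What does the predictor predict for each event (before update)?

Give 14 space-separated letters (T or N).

Answer: N N N N T N N N T T T T T T

Derivation:
Ev 1: PC=3 idx=0 pred=N actual=T -> ctr[0]=1
Ev 2: PC=3 idx=0 pred=N actual=N -> ctr[0]=0
Ev 3: PC=3 idx=0 pred=N actual=T -> ctr[0]=1
Ev 4: PC=3 idx=0 pred=N actual=T -> ctr[0]=2
Ev 5: PC=3 idx=0 pred=T actual=N -> ctr[0]=1
Ev 6: PC=3 idx=0 pred=N actual=N -> ctr[0]=0
Ev 7: PC=3 idx=0 pred=N actual=T -> ctr[0]=1
Ev 8: PC=3 idx=0 pred=N actual=T -> ctr[0]=2
Ev 9: PC=3 idx=0 pred=T actual=T -> ctr[0]=3
Ev 10: PC=3 idx=0 pred=T actual=N -> ctr[0]=2
Ev 11: PC=3 idx=0 pred=T actual=T -> ctr[0]=3
Ev 12: PC=3 idx=0 pred=T actual=T -> ctr[0]=3
Ev 13: PC=3 idx=0 pred=T actual=T -> ctr[0]=3
Ev 14: PC=3 idx=0 pred=T actual=T -> ctr[0]=3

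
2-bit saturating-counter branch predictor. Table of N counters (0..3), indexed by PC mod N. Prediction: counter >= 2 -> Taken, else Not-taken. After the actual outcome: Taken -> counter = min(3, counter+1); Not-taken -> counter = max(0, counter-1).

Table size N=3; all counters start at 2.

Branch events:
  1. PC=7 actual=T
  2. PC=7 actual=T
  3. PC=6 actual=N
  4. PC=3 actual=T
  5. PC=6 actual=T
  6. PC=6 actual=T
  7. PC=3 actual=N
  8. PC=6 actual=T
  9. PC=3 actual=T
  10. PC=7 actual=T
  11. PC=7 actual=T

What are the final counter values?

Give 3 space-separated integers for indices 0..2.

Answer: 3 3 2

Derivation:
Ev 1: PC=7 idx=1 pred=T actual=T -> ctr[1]=3
Ev 2: PC=7 idx=1 pred=T actual=T -> ctr[1]=3
Ev 3: PC=6 idx=0 pred=T actual=N -> ctr[0]=1
Ev 4: PC=3 idx=0 pred=N actual=T -> ctr[0]=2
Ev 5: PC=6 idx=0 pred=T actual=T -> ctr[0]=3
Ev 6: PC=6 idx=0 pred=T actual=T -> ctr[0]=3
Ev 7: PC=3 idx=0 pred=T actual=N -> ctr[0]=2
Ev 8: PC=6 idx=0 pred=T actual=T -> ctr[0]=3
Ev 9: PC=3 idx=0 pred=T actual=T -> ctr[0]=3
Ev 10: PC=7 idx=1 pred=T actual=T -> ctr[1]=3
Ev 11: PC=7 idx=1 pred=T actual=T -> ctr[1]=3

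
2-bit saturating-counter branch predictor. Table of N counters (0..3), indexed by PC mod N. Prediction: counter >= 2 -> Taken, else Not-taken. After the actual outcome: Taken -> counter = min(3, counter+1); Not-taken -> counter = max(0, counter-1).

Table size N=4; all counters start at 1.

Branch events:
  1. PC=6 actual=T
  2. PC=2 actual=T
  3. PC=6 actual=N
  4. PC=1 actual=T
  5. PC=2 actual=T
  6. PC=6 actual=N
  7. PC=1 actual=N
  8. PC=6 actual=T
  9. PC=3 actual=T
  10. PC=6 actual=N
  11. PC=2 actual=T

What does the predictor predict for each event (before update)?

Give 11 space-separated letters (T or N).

Ev 1: PC=6 idx=2 pred=N actual=T -> ctr[2]=2
Ev 2: PC=2 idx=2 pred=T actual=T -> ctr[2]=3
Ev 3: PC=6 idx=2 pred=T actual=N -> ctr[2]=2
Ev 4: PC=1 idx=1 pred=N actual=T -> ctr[1]=2
Ev 5: PC=2 idx=2 pred=T actual=T -> ctr[2]=3
Ev 6: PC=6 idx=2 pred=T actual=N -> ctr[2]=2
Ev 7: PC=1 idx=1 pred=T actual=N -> ctr[1]=1
Ev 8: PC=6 idx=2 pred=T actual=T -> ctr[2]=3
Ev 9: PC=3 idx=3 pred=N actual=T -> ctr[3]=2
Ev 10: PC=6 idx=2 pred=T actual=N -> ctr[2]=2
Ev 11: PC=2 idx=2 pred=T actual=T -> ctr[2]=3

Answer: N T T N T T T T N T T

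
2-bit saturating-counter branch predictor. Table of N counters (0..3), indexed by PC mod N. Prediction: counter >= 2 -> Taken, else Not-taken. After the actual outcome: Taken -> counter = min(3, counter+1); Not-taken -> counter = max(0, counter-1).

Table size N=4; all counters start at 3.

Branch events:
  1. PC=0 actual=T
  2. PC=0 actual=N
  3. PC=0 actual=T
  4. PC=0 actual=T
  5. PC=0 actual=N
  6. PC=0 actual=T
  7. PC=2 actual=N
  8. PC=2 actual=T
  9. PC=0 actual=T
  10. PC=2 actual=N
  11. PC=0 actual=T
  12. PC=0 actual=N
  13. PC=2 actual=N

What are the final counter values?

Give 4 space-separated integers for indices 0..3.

Answer: 2 3 1 3

Derivation:
Ev 1: PC=0 idx=0 pred=T actual=T -> ctr[0]=3
Ev 2: PC=0 idx=0 pred=T actual=N -> ctr[0]=2
Ev 3: PC=0 idx=0 pred=T actual=T -> ctr[0]=3
Ev 4: PC=0 idx=0 pred=T actual=T -> ctr[0]=3
Ev 5: PC=0 idx=0 pred=T actual=N -> ctr[0]=2
Ev 6: PC=0 idx=0 pred=T actual=T -> ctr[0]=3
Ev 7: PC=2 idx=2 pred=T actual=N -> ctr[2]=2
Ev 8: PC=2 idx=2 pred=T actual=T -> ctr[2]=3
Ev 9: PC=0 idx=0 pred=T actual=T -> ctr[0]=3
Ev 10: PC=2 idx=2 pred=T actual=N -> ctr[2]=2
Ev 11: PC=0 idx=0 pred=T actual=T -> ctr[0]=3
Ev 12: PC=0 idx=0 pred=T actual=N -> ctr[0]=2
Ev 13: PC=2 idx=2 pred=T actual=N -> ctr[2]=1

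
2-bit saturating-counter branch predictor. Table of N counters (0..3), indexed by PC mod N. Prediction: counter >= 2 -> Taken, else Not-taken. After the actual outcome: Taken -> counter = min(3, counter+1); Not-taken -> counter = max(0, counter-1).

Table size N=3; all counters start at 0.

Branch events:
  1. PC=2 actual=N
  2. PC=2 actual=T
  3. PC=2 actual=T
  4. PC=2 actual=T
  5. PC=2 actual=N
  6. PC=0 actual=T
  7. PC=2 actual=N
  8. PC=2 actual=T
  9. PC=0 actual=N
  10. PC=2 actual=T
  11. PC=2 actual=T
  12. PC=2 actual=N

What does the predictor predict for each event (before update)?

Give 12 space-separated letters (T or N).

Ev 1: PC=2 idx=2 pred=N actual=N -> ctr[2]=0
Ev 2: PC=2 idx=2 pred=N actual=T -> ctr[2]=1
Ev 3: PC=2 idx=2 pred=N actual=T -> ctr[2]=2
Ev 4: PC=2 idx=2 pred=T actual=T -> ctr[2]=3
Ev 5: PC=2 idx=2 pred=T actual=N -> ctr[2]=2
Ev 6: PC=0 idx=0 pred=N actual=T -> ctr[0]=1
Ev 7: PC=2 idx=2 pred=T actual=N -> ctr[2]=1
Ev 8: PC=2 idx=2 pred=N actual=T -> ctr[2]=2
Ev 9: PC=0 idx=0 pred=N actual=N -> ctr[0]=0
Ev 10: PC=2 idx=2 pred=T actual=T -> ctr[2]=3
Ev 11: PC=2 idx=2 pred=T actual=T -> ctr[2]=3
Ev 12: PC=2 idx=2 pred=T actual=N -> ctr[2]=2

Answer: N N N T T N T N N T T T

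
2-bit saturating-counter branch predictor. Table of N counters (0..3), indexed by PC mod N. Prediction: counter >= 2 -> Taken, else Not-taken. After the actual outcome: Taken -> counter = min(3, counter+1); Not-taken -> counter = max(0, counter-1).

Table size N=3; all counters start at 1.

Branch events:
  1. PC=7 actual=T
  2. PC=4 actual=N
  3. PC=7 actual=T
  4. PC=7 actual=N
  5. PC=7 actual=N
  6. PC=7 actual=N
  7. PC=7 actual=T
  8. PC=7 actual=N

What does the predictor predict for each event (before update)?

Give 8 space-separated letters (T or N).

Answer: N T N T N N N N

Derivation:
Ev 1: PC=7 idx=1 pred=N actual=T -> ctr[1]=2
Ev 2: PC=4 idx=1 pred=T actual=N -> ctr[1]=1
Ev 3: PC=7 idx=1 pred=N actual=T -> ctr[1]=2
Ev 4: PC=7 idx=1 pred=T actual=N -> ctr[1]=1
Ev 5: PC=7 idx=1 pred=N actual=N -> ctr[1]=0
Ev 6: PC=7 idx=1 pred=N actual=N -> ctr[1]=0
Ev 7: PC=7 idx=1 pred=N actual=T -> ctr[1]=1
Ev 8: PC=7 idx=1 pred=N actual=N -> ctr[1]=0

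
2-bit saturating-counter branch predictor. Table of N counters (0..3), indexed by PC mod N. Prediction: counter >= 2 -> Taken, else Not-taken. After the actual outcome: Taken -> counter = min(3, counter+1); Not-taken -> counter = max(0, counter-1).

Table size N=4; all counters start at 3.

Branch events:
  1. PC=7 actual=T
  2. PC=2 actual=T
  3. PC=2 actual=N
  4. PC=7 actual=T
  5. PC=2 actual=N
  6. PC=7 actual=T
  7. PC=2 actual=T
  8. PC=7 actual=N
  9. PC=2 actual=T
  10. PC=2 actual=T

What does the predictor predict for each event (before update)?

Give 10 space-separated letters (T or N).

Ev 1: PC=7 idx=3 pred=T actual=T -> ctr[3]=3
Ev 2: PC=2 idx=2 pred=T actual=T -> ctr[2]=3
Ev 3: PC=2 idx=2 pred=T actual=N -> ctr[2]=2
Ev 4: PC=7 idx=3 pred=T actual=T -> ctr[3]=3
Ev 5: PC=2 idx=2 pred=T actual=N -> ctr[2]=1
Ev 6: PC=7 idx=3 pred=T actual=T -> ctr[3]=3
Ev 7: PC=2 idx=2 pred=N actual=T -> ctr[2]=2
Ev 8: PC=7 idx=3 pred=T actual=N -> ctr[3]=2
Ev 9: PC=2 idx=2 pred=T actual=T -> ctr[2]=3
Ev 10: PC=2 idx=2 pred=T actual=T -> ctr[2]=3

Answer: T T T T T T N T T T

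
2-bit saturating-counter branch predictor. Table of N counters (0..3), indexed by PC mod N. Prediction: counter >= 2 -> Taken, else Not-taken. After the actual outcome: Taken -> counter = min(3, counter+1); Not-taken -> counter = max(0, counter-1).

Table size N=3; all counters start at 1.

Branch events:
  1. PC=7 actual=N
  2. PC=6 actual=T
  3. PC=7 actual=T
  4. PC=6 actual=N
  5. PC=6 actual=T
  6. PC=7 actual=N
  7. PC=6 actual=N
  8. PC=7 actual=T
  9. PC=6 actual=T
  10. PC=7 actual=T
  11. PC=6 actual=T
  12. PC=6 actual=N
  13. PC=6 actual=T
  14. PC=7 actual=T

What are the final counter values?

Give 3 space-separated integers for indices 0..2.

Ev 1: PC=7 idx=1 pred=N actual=N -> ctr[1]=0
Ev 2: PC=6 idx=0 pred=N actual=T -> ctr[0]=2
Ev 3: PC=7 idx=1 pred=N actual=T -> ctr[1]=1
Ev 4: PC=6 idx=0 pred=T actual=N -> ctr[0]=1
Ev 5: PC=6 idx=0 pred=N actual=T -> ctr[0]=2
Ev 6: PC=7 idx=1 pred=N actual=N -> ctr[1]=0
Ev 7: PC=6 idx=0 pred=T actual=N -> ctr[0]=1
Ev 8: PC=7 idx=1 pred=N actual=T -> ctr[1]=1
Ev 9: PC=6 idx=0 pred=N actual=T -> ctr[0]=2
Ev 10: PC=7 idx=1 pred=N actual=T -> ctr[1]=2
Ev 11: PC=6 idx=0 pred=T actual=T -> ctr[0]=3
Ev 12: PC=6 idx=0 pred=T actual=N -> ctr[0]=2
Ev 13: PC=6 idx=0 pred=T actual=T -> ctr[0]=3
Ev 14: PC=7 idx=1 pred=T actual=T -> ctr[1]=3

Answer: 3 3 1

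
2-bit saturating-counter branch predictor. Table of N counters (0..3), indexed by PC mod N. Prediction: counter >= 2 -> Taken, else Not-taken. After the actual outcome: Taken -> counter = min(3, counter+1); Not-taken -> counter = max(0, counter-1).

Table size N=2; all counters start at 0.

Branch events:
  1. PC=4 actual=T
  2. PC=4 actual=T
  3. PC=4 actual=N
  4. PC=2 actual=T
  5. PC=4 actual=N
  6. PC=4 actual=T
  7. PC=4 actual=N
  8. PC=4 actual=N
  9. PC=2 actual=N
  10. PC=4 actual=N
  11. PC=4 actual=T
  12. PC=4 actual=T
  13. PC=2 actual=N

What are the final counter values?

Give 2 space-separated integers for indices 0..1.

Answer: 1 0

Derivation:
Ev 1: PC=4 idx=0 pred=N actual=T -> ctr[0]=1
Ev 2: PC=4 idx=0 pred=N actual=T -> ctr[0]=2
Ev 3: PC=4 idx=0 pred=T actual=N -> ctr[0]=1
Ev 4: PC=2 idx=0 pred=N actual=T -> ctr[0]=2
Ev 5: PC=4 idx=0 pred=T actual=N -> ctr[0]=1
Ev 6: PC=4 idx=0 pred=N actual=T -> ctr[0]=2
Ev 7: PC=4 idx=0 pred=T actual=N -> ctr[0]=1
Ev 8: PC=4 idx=0 pred=N actual=N -> ctr[0]=0
Ev 9: PC=2 idx=0 pred=N actual=N -> ctr[0]=0
Ev 10: PC=4 idx=0 pred=N actual=N -> ctr[0]=0
Ev 11: PC=4 idx=0 pred=N actual=T -> ctr[0]=1
Ev 12: PC=4 idx=0 pred=N actual=T -> ctr[0]=2
Ev 13: PC=2 idx=0 pred=T actual=N -> ctr[0]=1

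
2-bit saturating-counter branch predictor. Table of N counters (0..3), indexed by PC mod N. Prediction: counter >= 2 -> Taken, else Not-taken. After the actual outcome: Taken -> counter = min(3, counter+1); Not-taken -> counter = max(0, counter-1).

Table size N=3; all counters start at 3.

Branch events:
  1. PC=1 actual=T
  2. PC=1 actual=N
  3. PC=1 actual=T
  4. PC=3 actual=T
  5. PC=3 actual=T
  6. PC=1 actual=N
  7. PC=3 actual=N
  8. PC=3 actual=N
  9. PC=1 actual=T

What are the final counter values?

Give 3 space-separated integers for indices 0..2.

Ev 1: PC=1 idx=1 pred=T actual=T -> ctr[1]=3
Ev 2: PC=1 idx=1 pred=T actual=N -> ctr[1]=2
Ev 3: PC=1 idx=1 pred=T actual=T -> ctr[1]=3
Ev 4: PC=3 idx=0 pred=T actual=T -> ctr[0]=3
Ev 5: PC=3 idx=0 pred=T actual=T -> ctr[0]=3
Ev 6: PC=1 idx=1 pred=T actual=N -> ctr[1]=2
Ev 7: PC=3 idx=0 pred=T actual=N -> ctr[0]=2
Ev 8: PC=3 idx=0 pred=T actual=N -> ctr[0]=1
Ev 9: PC=1 idx=1 pred=T actual=T -> ctr[1]=3

Answer: 1 3 3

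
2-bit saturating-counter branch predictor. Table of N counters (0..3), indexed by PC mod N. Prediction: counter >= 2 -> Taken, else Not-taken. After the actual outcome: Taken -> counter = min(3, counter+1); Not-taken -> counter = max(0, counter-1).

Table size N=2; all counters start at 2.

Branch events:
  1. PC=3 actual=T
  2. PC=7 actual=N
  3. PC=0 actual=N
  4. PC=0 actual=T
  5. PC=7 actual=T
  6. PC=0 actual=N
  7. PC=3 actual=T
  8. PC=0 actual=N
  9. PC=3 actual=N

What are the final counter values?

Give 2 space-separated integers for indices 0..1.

Answer: 0 2

Derivation:
Ev 1: PC=3 idx=1 pred=T actual=T -> ctr[1]=3
Ev 2: PC=7 idx=1 pred=T actual=N -> ctr[1]=2
Ev 3: PC=0 idx=0 pred=T actual=N -> ctr[0]=1
Ev 4: PC=0 idx=0 pred=N actual=T -> ctr[0]=2
Ev 5: PC=7 idx=1 pred=T actual=T -> ctr[1]=3
Ev 6: PC=0 idx=0 pred=T actual=N -> ctr[0]=1
Ev 7: PC=3 idx=1 pred=T actual=T -> ctr[1]=3
Ev 8: PC=0 idx=0 pred=N actual=N -> ctr[0]=0
Ev 9: PC=3 idx=1 pred=T actual=N -> ctr[1]=2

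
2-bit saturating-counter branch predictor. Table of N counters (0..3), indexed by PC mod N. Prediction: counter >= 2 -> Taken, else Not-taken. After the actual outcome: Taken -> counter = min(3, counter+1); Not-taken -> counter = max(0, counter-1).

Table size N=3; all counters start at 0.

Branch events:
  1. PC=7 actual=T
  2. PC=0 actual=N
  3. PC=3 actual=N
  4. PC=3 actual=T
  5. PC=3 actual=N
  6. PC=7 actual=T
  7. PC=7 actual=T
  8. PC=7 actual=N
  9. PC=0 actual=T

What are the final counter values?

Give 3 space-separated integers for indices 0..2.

Answer: 1 2 0

Derivation:
Ev 1: PC=7 idx=1 pred=N actual=T -> ctr[1]=1
Ev 2: PC=0 idx=0 pred=N actual=N -> ctr[0]=0
Ev 3: PC=3 idx=0 pred=N actual=N -> ctr[0]=0
Ev 4: PC=3 idx=0 pred=N actual=T -> ctr[0]=1
Ev 5: PC=3 idx=0 pred=N actual=N -> ctr[0]=0
Ev 6: PC=7 idx=1 pred=N actual=T -> ctr[1]=2
Ev 7: PC=7 idx=1 pred=T actual=T -> ctr[1]=3
Ev 8: PC=7 idx=1 pred=T actual=N -> ctr[1]=2
Ev 9: PC=0 idx=0 pred=N actual=T -> ctr[0]=1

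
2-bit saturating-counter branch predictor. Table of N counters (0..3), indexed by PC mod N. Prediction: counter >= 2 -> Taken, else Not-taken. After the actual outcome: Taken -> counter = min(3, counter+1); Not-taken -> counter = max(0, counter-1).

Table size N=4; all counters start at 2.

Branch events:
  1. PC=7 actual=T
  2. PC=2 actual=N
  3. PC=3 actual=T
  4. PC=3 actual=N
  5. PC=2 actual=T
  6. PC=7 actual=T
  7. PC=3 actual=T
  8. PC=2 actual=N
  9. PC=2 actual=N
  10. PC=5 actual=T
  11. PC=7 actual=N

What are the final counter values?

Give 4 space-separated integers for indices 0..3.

Ev 1: PC=7 idx=3 pred=T actual=T -> ctr[3]=3
Ev 2: PC=2 idx=2 pred=T actual=N -> ctr[2]=1
Ev 3: PC=3 idx=3 pred=T actual=T -> ctr[3]=3
Ev 4: PC=3 idx=3 pred=T actual=N -> ctr[3]=2
Ev 5: PC=2 idx=2 pred=N actual=T -> ctr[2]=2
Ev 6: PC=7 idx=3 pred=T actual=T -> ctr[3]=3
Ev 7: PC=3 idx=3 pred=T actual=T -> ctr[3]=3
Ev 8: PC=2 idx=2 pred=T actual=N -> ctr[2]=1
Ev 9: PC=2 idx=2 pred=N actual=N -> ctr[2]=0
Ev 10: PC=5 idx=1 pred=T actual=T -> ctr[1]=3
Ev 11: PC=7 idx=3 pred=T actual=N -> ctr[3]=2

Answer: 2 3 0 2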